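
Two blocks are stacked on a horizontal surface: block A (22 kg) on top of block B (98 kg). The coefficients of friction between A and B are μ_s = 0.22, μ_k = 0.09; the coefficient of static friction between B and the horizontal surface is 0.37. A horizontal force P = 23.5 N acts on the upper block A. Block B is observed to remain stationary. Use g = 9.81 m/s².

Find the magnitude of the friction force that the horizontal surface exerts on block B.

f ≈ 23.5 N

Between the blocks, N₁ = m_A g = 215.8 N.
Maximum static friction on A from B: μ_s N₁ = 0.22×215.8 = 47.48 N.
Since P = 23.5 N ≤ 47.48 N, A does not slip on B; friction on A equals P = 23.5 N.
B experiences an equal 23.5 N forward from A (third law). B is in equilibrium, so the floor supplies f₂ = 23.5 N of static friction (limit μ_s(m_A+m_B)g = 435.6 N, not exceeded).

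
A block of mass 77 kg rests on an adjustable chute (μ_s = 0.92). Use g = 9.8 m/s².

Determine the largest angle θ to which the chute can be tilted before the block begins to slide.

θ_max ≈ 42.6°

At the slip threshold, m g sin θ = μ_s · m g cos θ, so tan θ = μ_s.
θ_max = arctan(0.92) = 42.6°.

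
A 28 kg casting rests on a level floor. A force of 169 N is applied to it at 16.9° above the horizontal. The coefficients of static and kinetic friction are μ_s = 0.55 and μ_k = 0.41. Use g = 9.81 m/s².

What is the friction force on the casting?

f ≈ 92.5 N

N = m g − P sin α = 274.7 − 169×sin 16.9° = 225.6 N.
Horizontally, friction must balance P cos α = 161.7 N.
μ_s N = 0.55 × 225.6 = 124.1 N.
161.7 > 124.1 N → the casting slides; f = μ_k N = 0.41×225.6 = 92.5 N.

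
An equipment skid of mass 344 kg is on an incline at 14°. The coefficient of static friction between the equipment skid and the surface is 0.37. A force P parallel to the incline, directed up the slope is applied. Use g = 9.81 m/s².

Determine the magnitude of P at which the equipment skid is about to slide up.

P ≈ 2030 N

At impending motion up the slope, friction acts down-slope at its limit: f = μ_s N.
P is parallel to the surface, so N = m g cos θ = 3270 N.
Along the incline: P = m g sin θ + μ_s N = 816 + 0.37×3270 = 2030 N.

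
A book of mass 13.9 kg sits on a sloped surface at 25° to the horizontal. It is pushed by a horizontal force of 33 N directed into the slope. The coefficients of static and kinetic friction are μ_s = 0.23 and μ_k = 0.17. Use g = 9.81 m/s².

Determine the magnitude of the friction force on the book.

Resolve perpendicular to the incline: N = m g cos θ + P sin θ = 13.9×9.81×cos 25° + 33×sin 25° = 137.5 N.
Along the incline, the net driving force (taking up-slope positive) is P cos θ − m g sin θ = 29.91 − 57.63 = -27.72 N, so equilibrium requires friction f = 27.72 N (up-slope).
The limit of static friction is μ_s N = 31.63 N.
|f_req| = 27.72 ≤ 31.63 N → the book is in equilibrium; friction equals the required value.

f ≈ 27.7 N (up the incline)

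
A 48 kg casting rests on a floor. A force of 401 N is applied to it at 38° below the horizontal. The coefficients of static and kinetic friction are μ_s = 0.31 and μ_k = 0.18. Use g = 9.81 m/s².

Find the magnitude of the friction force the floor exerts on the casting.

N = m g + P sin α = 470.9 + 401×sin 38° = 717.8 N.
The horizontal driving force is P cos α = 316 N, so equilibrium needs friction f = 316 N.
The static-friction limit is μ_s N = 222.5 N.
316 > 222.5 N → the casting slides; f = μ_k N = 0.18×717.8 = 129 N.

f ≈ 129 N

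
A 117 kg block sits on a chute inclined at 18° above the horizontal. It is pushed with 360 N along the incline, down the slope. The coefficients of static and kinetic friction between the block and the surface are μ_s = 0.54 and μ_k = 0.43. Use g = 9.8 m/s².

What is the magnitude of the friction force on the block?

Normal force: N = m g cos θ = 117 × 9.8 × cos 18° = 1090 N.
Parallel to the incline, ΣF = 0 gives f = m g sin θ + P = 354.3 + 360 = 714.3 N (up-slope positive).
The static-friction ceiling is μ_s N = 0.54 × 1090 = 588.9 N.
Since |714.3| > 588.9 N, static friction cannot hold it; the block slides down the incline and kinetic friction applies: f = μ_k N = 0.43 × 1090 = 469 N.

f ≈ 469 N (up the incline)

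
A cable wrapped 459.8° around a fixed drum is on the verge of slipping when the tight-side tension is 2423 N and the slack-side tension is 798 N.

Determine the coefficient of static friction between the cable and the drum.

μ ≈ 0.138

T₂/T₁ = e^{μβ} → μ = ln(T₂/T₁)/β.
β = 459.8° = 8.025 rad.
μ = ln(2423/798)/8.025 = ln(3.036)/8.025 = 0.138.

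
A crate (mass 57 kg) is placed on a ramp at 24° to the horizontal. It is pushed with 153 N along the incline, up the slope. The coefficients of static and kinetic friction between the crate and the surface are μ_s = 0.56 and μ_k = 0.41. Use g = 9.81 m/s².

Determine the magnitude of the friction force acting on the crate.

f ≈ 74.4 N (up the incline)

Perpendicular to the surface, N = m g cos θ = 57·9.81·cos 24° = 510.8 N.
The friction needed for equilibrium is m g sin θ − P = 227.4 − 153 = 74.43 N, measured positive up-slope.
Maximum static friction available: μ_s N = 0.56 × 510.8 = 286.1 N.
Since |74.43| ≤ 286.1 N, the crate remains in static equilibrium and friction takes exactly the required value.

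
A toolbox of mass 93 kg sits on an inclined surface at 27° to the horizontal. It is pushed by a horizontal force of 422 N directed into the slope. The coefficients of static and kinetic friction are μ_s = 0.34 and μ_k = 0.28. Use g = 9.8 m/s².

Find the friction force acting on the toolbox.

f ≈ 37.8 N (up the incline)

Resolve perpendicular to the incline: N = m g cos θ + P sin θ = 93×9.8×cos 27° + 422×sin 27° = 1004 N.
Along the incline, the net driving force (taking up-slope positive) is P cos θ − m g sin θ = 376 − 413.8 = -37.76 N, so equilibrium requires friction f = 37.76 N (up-slope).
Maximum static friction: μ_s N = 0.34 × 1004 = 341.2 N.
Since 37.76 N is within the 341.2 N limit, the toolbox stays put and friction is exactly 37.8 N.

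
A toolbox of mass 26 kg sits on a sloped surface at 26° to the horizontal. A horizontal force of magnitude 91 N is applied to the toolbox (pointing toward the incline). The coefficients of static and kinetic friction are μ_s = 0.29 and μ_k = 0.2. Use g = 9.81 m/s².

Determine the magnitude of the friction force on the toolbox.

f ≈ 30 N (up the incline)

Resolve perpendicular to the incline: N = m g cos θ + P sin θ = 26×9.81×cos 26° + 91×sin 26° = 269.1 N.
Along the incline, the net driving force (taking up-slope positive) is P cos θ − m g sin θ = 81.79 − 111.8 = -30.02 N, so equilibrium requires friction f = 30.02 N (up-slope).
The limit of static friction is μ_s N = 78.05 N.
Since 30.02 N is within the 78.05 N limit, the toolbox stays put and friction is exactly 30 N.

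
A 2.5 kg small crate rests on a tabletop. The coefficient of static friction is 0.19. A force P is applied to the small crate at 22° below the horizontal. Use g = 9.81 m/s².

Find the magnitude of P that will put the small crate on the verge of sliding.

N = m g + P sin α (the push presses the small crate into the tabletop).
At impending slip, P cos α = μ_s N = μ_s (m g + P sin α).
Solving: P (cos α − μ_s sin α) = μ_s m g → P = 0.19×24.5/(cos 22° − 0.19 sin 22°) = 4.66/0.856 = 5.44 N.

P ≈ 5.44 N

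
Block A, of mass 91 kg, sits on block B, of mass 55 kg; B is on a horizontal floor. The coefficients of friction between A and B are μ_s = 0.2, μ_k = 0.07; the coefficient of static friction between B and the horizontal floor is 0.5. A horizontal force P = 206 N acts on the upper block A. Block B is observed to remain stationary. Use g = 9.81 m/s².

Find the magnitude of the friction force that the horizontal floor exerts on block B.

f ≈ 62.5 N

Between the blocks, N₁ = m_A g = 892.7 N.
Maximum static friction on A from B: μ_s N₁ = 0.2×892.7 = 178.5 N.
P = 206 N exceeds that limit, so A slips over B and the interface friction becomes kinetic: f₁ = μ_k N₁ = 0.07×892.7 = 62.5 N.
By Newton's third law B feels 62.5 N forward from A. With B stationary, the floor's static friction on B balances it: f₂ = 62.5 N (well within μ_s(m_A+m_B)g = 716.1 N).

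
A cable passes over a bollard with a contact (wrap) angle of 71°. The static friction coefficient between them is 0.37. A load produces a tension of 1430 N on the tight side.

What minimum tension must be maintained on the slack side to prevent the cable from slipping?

Capstan equation at impending slip: T_tight/T_slack = e^{μβ}.
β = 71° = 1.239 rad; e^{μβ} = e^{0.37×1.239} = 1.582.
T_slack = T_tight / e^{μβ} = 1430 / 1.582 = 904 N.

T_min ≈ 904 N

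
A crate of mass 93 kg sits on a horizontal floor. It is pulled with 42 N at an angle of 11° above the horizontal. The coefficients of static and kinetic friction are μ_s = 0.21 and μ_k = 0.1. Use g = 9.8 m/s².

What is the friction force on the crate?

N = m g − P sin α = 911.4 − 42×sin 11° = 903.4 N.
The horizontal driving force is P cos α = 41.23 N, so equilibrium needs friction f = 41.23 N.
μ_s N = 0.21 × 903.4 = 189.7 N.
41.23 ≤ 189.7 N → static; friction equals the required 41.2 N.

f ≈ 41.2 N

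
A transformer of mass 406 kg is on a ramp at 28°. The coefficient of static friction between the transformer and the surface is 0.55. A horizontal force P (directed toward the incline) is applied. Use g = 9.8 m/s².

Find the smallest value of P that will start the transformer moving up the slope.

P ≈ 6080 N

At impending motion up the slope, friction acts down-slope at its limit: f = μ_s N.
Perpendicular to the incline: N = m g cos θ + P sin θ.
Along the incline: P cos θ = m g sin θ + μ_s N = m g sin θ + μ_s (m g cos θ + P sin θ).
Solving, P (cos θ − μ_s sin θ) = m g (sin θ + μ_s cos θ), so P = 406×9.8×(sin 28° + 0.55 cos 28°)/(cos 28° − 0.55 sin 28°) = 3980×0.9551/0.6247 = 6080 N.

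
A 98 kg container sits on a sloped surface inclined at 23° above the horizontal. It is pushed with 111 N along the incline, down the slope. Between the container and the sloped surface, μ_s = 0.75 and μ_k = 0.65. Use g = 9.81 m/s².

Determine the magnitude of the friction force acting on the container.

Perpendicular to the surface, N = m g cos θ = 98·9.81·cos 23° = 885 N.
Parallel to the incline, ΣF = 0 gives f = m g sin θ + P = 375.6 + 111 = 486.6 N (up-slope positive).
The static-friction ceiling is μ_s N = 0.75 × 885 = 663.7 N.
Since |486.6| ≤ 663.7 N, no slip — friction simply equals what equilibrium demands.

f ≈ 487 N (up the incline)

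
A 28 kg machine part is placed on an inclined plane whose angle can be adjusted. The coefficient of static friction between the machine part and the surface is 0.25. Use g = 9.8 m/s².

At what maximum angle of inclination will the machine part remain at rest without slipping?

At the slip threshold, m g sin θ = μ_s · m g cos θ, so tan θ = μ_s.
θ_max = arctan(0.25) = 14°.

θ_max ≈ 14°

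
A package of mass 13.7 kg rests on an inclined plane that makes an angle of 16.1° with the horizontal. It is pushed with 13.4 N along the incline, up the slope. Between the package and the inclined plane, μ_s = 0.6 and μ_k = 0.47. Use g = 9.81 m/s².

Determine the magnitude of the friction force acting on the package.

The normal reaction is N = m g cos θ = 129.1 N.
The friction needed for equilibrium is m g sin θ − P = 37.27 − 13.4 = 23.87 N, measured positive up-slope.
Maximum static friction available: μ_s N = 0.6 × 129.1 = 77.48 N.
Since |23.87| ≤ 77.48 N, no slip — friction simply equals what equilibrium demands.

f ≈ 23.9 N (up the incline)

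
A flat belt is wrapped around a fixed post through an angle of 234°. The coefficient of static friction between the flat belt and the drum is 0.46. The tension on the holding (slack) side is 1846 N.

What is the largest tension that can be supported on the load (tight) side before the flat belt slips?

At impending slip the capstan equation gives T₂/T₁ = e^{μβ} with β in radians.
β = 234° × π/180 = 4.084 rad.
e^{μβ} = e^{0.46×4.084} = 6.545.
T₂ = T₁ · e^{μβ} = 1846 × 6.545 = 12100 N.

T_max ≈ 12100 N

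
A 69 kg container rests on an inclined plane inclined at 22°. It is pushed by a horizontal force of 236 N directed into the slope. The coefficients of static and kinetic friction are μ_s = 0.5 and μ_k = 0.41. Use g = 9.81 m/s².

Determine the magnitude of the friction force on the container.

Normal direction: N = m g cos θ + P sin θ = 716 N.
Along the incline, the net driving force (taking up-slope positive) is P cos θ − m g sin θ = 218.8 − 253.6 = -34.75 N, so equilibrium requires friction f = 34.75 N (up-slope).
Maximum static friction: μ_s N = 0.5 × 716 = 358 N.
Since 34.75 N is within the 358 N limit, the container stays put and friction is exactly 34.8 N.

f ≈ 34.8 N (up the incline)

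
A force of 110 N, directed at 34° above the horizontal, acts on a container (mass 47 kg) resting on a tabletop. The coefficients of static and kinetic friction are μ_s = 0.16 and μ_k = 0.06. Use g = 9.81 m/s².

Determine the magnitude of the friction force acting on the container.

The vertical component of P reduces the normal force: N = m g − P sin α = 461.1 − 61.51 = 399.6 N.
The horizontal driving force is P cos α = 91.19 N, so equilibrium needs friction f = 91.19 N.
The static-friction limit is μ_s N = 63.93 N.
91.19 > 63.93 N → the container slides; f = μ_k N = 0.06×399.6 = 24 N.

f ≈ 24 N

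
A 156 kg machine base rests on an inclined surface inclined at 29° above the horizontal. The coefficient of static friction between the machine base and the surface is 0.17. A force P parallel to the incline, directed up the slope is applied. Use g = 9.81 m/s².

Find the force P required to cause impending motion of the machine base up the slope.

At impending motion up the slope, friction acts down-slope at its limit: f = μ_s N.
P is parallel to the surface, so N = m g cos θ = 1340 N.
Along the incline: P = m g sin θ + μ_s N = 742 + 0.17×1340 = 969 N.

P ≈ 969 N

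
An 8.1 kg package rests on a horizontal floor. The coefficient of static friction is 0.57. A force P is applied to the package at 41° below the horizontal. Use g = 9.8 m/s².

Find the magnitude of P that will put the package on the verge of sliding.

P ≈ 119 N

N = m g + P sin α (the push presses the package into the horizontal floor).
At impending slip, P cos α = μ_s N = μ_s (m g + P sin α).
Solving: P (cos α − μ_s sin α) = μ_s m g → P = 0.57×79.4/(cos 41° − 0.57 sin 41°) = 45.2/0.3808 = 119 N.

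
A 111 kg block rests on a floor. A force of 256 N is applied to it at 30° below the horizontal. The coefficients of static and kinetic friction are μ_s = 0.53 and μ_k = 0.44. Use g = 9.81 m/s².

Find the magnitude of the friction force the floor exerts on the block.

f ≈ 222 N

The vertical component of P adds to the normal force: N = m g + P sin α = 1089 + 128 = 1217 N.
The horizontal driving force is P cos α = 221.7 N, so equilibrium needs friction f = 221.7 N.
The static-friction limit is μ_s N = 645 N.
Since 221.7 N does not exceed the limit, the block stays at rest and f = 222 N.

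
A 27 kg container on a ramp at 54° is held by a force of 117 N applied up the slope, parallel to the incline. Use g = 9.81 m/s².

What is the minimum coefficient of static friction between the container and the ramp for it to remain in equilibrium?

N = m g cos θ = 155.7 N.
Friction must make up the shortfall along the incline: f = m g sin θ − P = 214.3 − 117 = 97.28 N.
At the threshold f = μ_s N, so μ_s,min = 97.28/155.7 = 0.625.

μ_s,min ≈ 0.625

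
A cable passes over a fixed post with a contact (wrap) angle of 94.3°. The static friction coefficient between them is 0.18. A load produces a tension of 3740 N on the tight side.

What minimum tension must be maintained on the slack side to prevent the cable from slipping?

T_min ≈ 2780 N

Capstan equation at impending slip: T_tight/T_slack = e^{μβ}.
β = 94.3° = 1.646 rad; e^{μβ} = e^{0.18×1.646} = 1.345.
T_slack = T_tight / e^{μβ} = 3740 / 1.345 = 2780 N.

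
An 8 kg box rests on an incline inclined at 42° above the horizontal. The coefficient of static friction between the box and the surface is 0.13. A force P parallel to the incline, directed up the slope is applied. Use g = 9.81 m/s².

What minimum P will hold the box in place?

P_min ≈ 44.9 N

The box tends to slide down (tan θ > μ_s), so at the point of impending slip friction acts up-slope at its limit: f = μ_s N.
P is parallel to the surface, so N = m g cos θ = 58.3 N.
Along the incline: P + μ_s N = m g sin θ, so P = 52.5 − 0.13×58.3 = 44.9 N.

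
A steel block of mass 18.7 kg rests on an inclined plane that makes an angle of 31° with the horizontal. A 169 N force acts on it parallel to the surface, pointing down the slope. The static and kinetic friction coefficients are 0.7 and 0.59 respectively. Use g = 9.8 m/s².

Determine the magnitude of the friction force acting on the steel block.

The normal reaction is N = m g cos θ = 157.1 N.
The friction needed for equilibrium is m g sin θ + P = 94.39 + 169 = 263.4 N, measured positive up-slope.
Static friction can supply at most μ_s N = 110 N.
|263.4| exceeds 110 N, so the steel block slips down-slope; friction is kinetic, f = μ_k N = 0.59×157.1 = 92.7 N.

f ≈ 92.7 N (up the incline)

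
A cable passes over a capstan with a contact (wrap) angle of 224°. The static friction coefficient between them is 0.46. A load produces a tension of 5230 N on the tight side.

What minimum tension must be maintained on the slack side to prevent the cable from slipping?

Capstan equation at impending slip: T_tight/T_slack = e^{μβ}.
β = 224° = 3.91 rad; e^{μβ} = e^{0.46×3.91} = 6.04.
T_slack = T_tight / e^{μβ} = 5230 / 6.04 = 866 N.

T_min ≈ 866 N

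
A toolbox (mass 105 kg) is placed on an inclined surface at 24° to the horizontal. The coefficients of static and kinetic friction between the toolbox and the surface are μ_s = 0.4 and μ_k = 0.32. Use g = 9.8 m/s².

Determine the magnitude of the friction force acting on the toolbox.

f ≈ 301 N (up the incline)

Perpendicular to the surface, N = m g cos θ = 105·9.8·cos 24° = 940 N.
For equilibrium along the incline, friction must balance the weight component: f = m g sin θ = 418.5 N up the slope.
Maximum static friction available: μ_s N = 0.4 × 940 = 376 N.
|418.5| exceeds 376 N, so the toolbox slips down-slope; friction is kinetic, f = μ_k N = 0.32×940 = 301 N.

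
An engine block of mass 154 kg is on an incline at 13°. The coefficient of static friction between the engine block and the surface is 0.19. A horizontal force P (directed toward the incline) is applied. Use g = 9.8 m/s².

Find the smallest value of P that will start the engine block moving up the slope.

At impending motion up the slope, friction acts down-slope at its limit: f = μ_s N.
Perpendicular to the incline: N = m g cos θ + P sin θ.
Along the incline: P cos θ = m g sin θ + μ_s N = m g sin θ + μ_s (m g cos θ + P sin θ).
Solving, P (cos θ − μ_s sin θ) = m g (sin θ + μ_s cos θ), so P = 154×9.8×(sin 13° + 0.19 cos 13°)/(cos 13° − 0.19 sin 13°) = 1510×0.4101/0.9316 = 664 N.

P ≈ 664 N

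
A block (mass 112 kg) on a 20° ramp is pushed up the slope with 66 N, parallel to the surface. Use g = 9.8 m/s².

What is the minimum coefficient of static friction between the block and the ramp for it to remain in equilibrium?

N = m g cos θ = 1031 N.
Friction must make up the shortfall along the incline: f = m g sin θ − P = 375.4 − 66 = 309.4 N.
At the threshold f = μ_s N, so μ_s,min = 309.4/1031 = 0.3.

μ_s,min ≈ 0.3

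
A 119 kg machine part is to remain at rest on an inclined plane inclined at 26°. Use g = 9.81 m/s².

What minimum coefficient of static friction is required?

At the slip threshold m g sin θ = μ_s m g cos θ, so μ_s,min = tan θ.
μ_s,min = tan 26° = 0.488.

μ_s,min ≈ 0.488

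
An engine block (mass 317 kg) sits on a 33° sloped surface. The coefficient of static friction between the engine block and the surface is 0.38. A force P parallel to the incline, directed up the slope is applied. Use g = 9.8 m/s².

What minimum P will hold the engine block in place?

P_min ≈ 702 N

The engine block tends to slide down (tan θ > μ_s), so at the point of impending slip friction acts up-slope at its limit: f = μ_s N.
P is parallel to the surface, so N = m g cos θ = 2610 N.
Along the incline: P + μ_s N = m g sin θ, so P = 1690 − 0.38×2610 = 702 N.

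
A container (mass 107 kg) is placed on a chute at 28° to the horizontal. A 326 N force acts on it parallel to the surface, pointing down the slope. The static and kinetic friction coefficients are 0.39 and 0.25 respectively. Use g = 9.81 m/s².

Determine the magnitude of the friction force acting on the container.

f ≈ 232 N (up the incline)

Normal force: N = m g cos θ = 107 × 9.81 × cos 28° = 926.8 N.
For equilibrium along the incline the friction force must supply f = m g sin θ + P = 492.8 + 326 = 818.8 N (positive meaning up-slope).
The static-friction ceiling is μ_s N = 0.39 × 926.8 = 361.5 N.
|818.8| exceeds 361.5 N, so the container slips down-slope; friction is kinetic, f = μ_k N = 0.25×926.8 = 232 N.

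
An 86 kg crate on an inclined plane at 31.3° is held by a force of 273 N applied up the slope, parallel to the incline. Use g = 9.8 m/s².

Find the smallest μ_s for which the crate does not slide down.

N = m g cos θ = 720.1 N.
Friction must make up the shortfall along the incline: f = m g sin θ − P = 437.9 − 273 = 164.9 N.
At the threshold f = μ_s N, so μ_s,min = 164.9/720.1 = 0.229.

μ_s,min ≈ 0.229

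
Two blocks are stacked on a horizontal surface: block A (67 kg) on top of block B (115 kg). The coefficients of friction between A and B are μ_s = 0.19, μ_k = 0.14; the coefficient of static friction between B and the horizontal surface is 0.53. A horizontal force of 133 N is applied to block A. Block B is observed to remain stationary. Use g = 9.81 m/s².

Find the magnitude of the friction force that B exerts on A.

Normal force at the A–B interface: N₁ = m_A g = 657.3 N.
Maximum static friction on A from B: μ_s N₁ = 0.19×657.3 = 124.9 N.
Since P = 133 N > 124.9 N, A slides on B; the A–B friction is kinetic: f₁ = μ_k N₁ = 0.14×657.3 = 92 N.
B experiences an equal 92 N forward from A (third law). B is in equilibrium, so the floor supplies f₂ = 92 N of static friction (limit μ_s(m_A+m_B)g = 946.3 N, not exceeded).

f ≈ 92 N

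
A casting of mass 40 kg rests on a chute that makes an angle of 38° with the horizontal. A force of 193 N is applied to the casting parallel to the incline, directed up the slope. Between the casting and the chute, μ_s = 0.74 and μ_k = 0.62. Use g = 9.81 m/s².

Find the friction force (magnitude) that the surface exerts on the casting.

Perpendicular to the surface, N = m g cos θ = 40·9.81·cos 38° = 309.2 N.
The friction needed for equilibrium is m g sin θ − P = 241.6 − 193 = 48.59 N, measured positive up-slope.
The static-friction ceiling is μ_s N = 0.74 × 309.2 = 228.8 N.
Since |48.59| ≤ 228.8 N, the casting remains in static equilibrium and friction takes exactly the required value.

f ≈ 48.6 N (up the incline)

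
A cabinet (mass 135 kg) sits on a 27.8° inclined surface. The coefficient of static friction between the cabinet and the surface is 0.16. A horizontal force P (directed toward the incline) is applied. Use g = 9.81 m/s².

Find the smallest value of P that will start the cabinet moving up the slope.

At impending motion up the slope, friction acts down-slope at its limit: f = μ_s N.
Perpendicular to the incline: N = m g cos θ + P sin θ.
Along the incline: P cos θ = m g sin θ + μ_s N = m g sin θ + μ_s (m g cos θ + P sin θ).
Solving, P (cos θ − μ_s sin θ) = m g (sin θ + μ_s cos θ), so P = 135×9.81×(sin 27.8° + 0.16 cos 27.8°)/(cos 27.8° − 0.16 sin 27.8°) = 1320×0.6079/0.81 = 994 N.

P ≈ 994 N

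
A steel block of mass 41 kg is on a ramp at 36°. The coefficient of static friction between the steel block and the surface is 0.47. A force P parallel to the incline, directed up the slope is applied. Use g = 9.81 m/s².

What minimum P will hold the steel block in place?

The steel block tends to slide down (tan θ > μ_s), so at the point of impending slip friction acts up-slope at its limit: f = μ_s N.
P is parallel to the surface, so N = m g cos θ = 325 N.
Along the incline: P + μ_s N = m g sin θ, so P = 236 − 0.47×325 = 83.5 N.

P_min ≈ 83.5 N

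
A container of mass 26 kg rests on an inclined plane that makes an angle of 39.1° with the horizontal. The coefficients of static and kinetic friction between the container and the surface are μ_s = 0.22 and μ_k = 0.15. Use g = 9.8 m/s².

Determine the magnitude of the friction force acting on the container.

f ≈ 29.7 N (up the incline)

Normal force: N = m g cos θ = 26 × 9.8 × cos 39.1° = 197.7 N.
For equilibrium along the incline, friction must balance the weight component: f = m g sin θ = 160.7 N up the slope.
Static friction can supply at most μ_s N = 43.5 N.
Since |160.7| > 43.5 N, static friction cannot hold it; the container slides down the incline and kinetic friction applies: f = μ_k N = 0.15 × 197.7 = 29.7 N.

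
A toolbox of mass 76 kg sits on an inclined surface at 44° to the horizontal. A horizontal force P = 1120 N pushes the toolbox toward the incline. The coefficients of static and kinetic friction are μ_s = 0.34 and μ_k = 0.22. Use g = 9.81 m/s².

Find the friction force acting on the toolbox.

Resolve perpendicular to the incline: N = m g cos θ + P sin θ = 76×9.81×cos 44° + 1120×sin 44° = 1314 N.
Parallel to the incline: P cos θ − m g sin θ = 805.7 − 517.9 = 287.8 N; the friction needed to balance this is 287.8 N acting down the slope.
Maximum static friction: μ_s N = 0.34 × 1314 = 446.9 N.
Since 287.8 N is within the 446.9 N limit, the toolbox stays put and friction is exactly 288 N.

f ≈ 288 N (down the incline)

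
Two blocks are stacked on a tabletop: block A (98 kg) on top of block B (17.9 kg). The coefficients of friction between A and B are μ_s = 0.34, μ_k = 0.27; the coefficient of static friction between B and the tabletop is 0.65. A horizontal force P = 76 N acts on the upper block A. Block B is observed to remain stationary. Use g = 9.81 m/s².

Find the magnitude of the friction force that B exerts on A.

f ≈ 76 N

Between the blocks, N₁ = m_A g = 961.4 N.
Maximum static friction on A from B: μ_s N₁ = 0.34×961.4 = 326.9 N.
Since P = 76 N ≤ 326.9 N, A does not slip on B; friction on A equals P = 76 N.
B experiences an equal 76 N forward from A (third law). B is in equilibrium, so the floor supplies f₂ = 76 N of static friction (limit μ_s(m_A+m_B)g = 739 N, not exceeded).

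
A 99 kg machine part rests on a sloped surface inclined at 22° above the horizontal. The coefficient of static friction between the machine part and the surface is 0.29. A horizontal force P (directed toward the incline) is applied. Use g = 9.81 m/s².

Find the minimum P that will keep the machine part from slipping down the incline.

The machine part tends to slide down (tan θ > μ_s), so at the point of impending slip friction acts up-slope at its limit: f = μ_s N.
Perpendicular to the incline: N = m g cos θ + P sin θ.
Along the incline: P cos θ + μ_s N = m g sin θ, i.e. P cos θ + μ_s (m g cos θ + P sin θ) = m g sin θ.
Solving, P (cos θ + μ_s sin θ) = m g (sin θ − μ_s cos θ), so P = 971×0.1057/1.036 = 99.1 N.

P_min ≈ 99.1 N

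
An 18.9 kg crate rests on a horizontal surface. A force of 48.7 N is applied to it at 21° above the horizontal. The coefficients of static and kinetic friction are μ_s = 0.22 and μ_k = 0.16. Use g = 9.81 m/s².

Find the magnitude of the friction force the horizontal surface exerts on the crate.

Vertical equilibrium gives N = m g − P sin α = 168 N.
Horizontally, friction must balance P cos α = 45.47 N.
The static-friction limit is μ_s N = 36.95 N.
The required friction exceeds μ_s N, so the crate moves and f = μ_k N = 26.9 N.

f ≈ 26.9 N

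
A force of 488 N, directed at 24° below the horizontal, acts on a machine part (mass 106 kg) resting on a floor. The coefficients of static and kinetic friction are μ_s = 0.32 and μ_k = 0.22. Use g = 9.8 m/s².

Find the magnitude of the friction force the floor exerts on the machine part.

The vertical component of P adds to the normal force: N = m g + P sin α = 1039 + 198.5 = 1237 N.
The horizontal driving force is P cos α = 445.8 N, so equilibrium needs friction f = 445.8 N.
μ_s N = 0.32 × 1237 = 395.9 N.
The required friction exceeds μ_s N, so the machine part moves and f = μ_k N = 272 N.

f ≈ 272 N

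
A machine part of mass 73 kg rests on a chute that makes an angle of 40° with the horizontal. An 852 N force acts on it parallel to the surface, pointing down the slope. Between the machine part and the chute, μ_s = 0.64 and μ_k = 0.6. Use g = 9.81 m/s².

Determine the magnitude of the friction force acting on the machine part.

Perpendicular to the surface, N = m g cos θ = 73·9.81·cos 40° = 548.6 N.
Parallel to the incline, ΣF = 0 gives f = m g sin θ + P = 460.3 + 852 = 1312 N (up-slope positive).
Static friction can supply at most μ_s N = 351.1 N.
Since |1312| > 351.1 N, static friction cannot hold it; the machine part slides down the incline and kinetic friction applies: f = μ_k N = 0.6 × 548.6 = 329 N.

f ≈ 329 N (up the incline)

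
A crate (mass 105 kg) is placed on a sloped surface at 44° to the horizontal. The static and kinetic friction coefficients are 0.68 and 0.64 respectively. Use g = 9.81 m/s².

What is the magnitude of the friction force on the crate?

The normal reaction is N = m g cos θ = 741 N.
For equilibrium along the incline, friction must balance the weight component: f = m g sin θ = 715.5 N up the slope.
The static-friction ceiling is μ_s N = 0.68 × 741 = 503.9 N.
|715.5| exceeds 503.9 N, so the crate slips down-slope; friction is kinetic, f = μ_k N = 0.64×741 = 474 N.

f ≈ 474 N (up the incline)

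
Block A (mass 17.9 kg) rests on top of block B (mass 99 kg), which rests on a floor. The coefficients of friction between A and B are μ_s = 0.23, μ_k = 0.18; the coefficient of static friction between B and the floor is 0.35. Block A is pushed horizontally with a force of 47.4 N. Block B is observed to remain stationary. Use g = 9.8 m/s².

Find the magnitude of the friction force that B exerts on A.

f ≈ 31.6 N

The normal force B exerts on A is simply A's weight, N₁ = 175.4 N.
So the A–B interface can sustain at most μ_s N₁ = 40.35 N of static friction.
Since P = 47.4 N > 40.35 N, A slides on B; the A–B friction is kinetic: f₁ = μ_k N₁ = 0.18×175.4 = 31.6 N.
By Newton's third law B feels 31.6 N forward from A. With B stationary, the floor's static friction on B balances it: f₂ = 31.6 N (well within μ_s(m_A+m_B)g = 401 N).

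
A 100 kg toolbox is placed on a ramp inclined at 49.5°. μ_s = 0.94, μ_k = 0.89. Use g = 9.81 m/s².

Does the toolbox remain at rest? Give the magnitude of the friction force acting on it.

N = m g cos θ = 637 N.
Down-slope weight component: m g sin θ = 746 N.
μ_s N = 599 N.
746 > 599 N, so it slides; kinetic friction f = μ_k N = 0.89×637 = 567 N.

f ≈ 567 N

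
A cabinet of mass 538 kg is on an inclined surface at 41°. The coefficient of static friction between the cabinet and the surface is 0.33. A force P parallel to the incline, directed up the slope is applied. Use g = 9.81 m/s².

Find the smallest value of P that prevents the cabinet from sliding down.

P_min ≈ 2150 N

The cabinet tends to slide down (tan θ > μ_s), so at the point of impending slip friction acts up-slope at its limit: f = μ_s N.
P is parallel to the surface, so N = m g cos θ = 3980 N.
Along the incline: P + μ_s N = m g sin θ, so P = 3460 − 0.33×3980 = 2150 N.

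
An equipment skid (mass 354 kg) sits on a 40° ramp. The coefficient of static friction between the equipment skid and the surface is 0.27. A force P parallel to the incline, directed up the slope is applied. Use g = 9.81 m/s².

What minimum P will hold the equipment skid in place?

The equipment skid tends to slide down (tan θ > μ_s), so at the point of impending slip friction acts up-slope at its limit: f = μ_s N.
P is parallel to the surface, so N = m g cos θ = 2660 N.
Along the incline: P + μ_s N = m g sin θ, so P = 2230 − 0.27×2660 = 1510 N.

P_min ≈ 1510 N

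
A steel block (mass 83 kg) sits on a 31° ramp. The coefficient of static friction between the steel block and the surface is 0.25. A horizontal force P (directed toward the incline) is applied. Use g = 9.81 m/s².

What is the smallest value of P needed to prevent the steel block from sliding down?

The steel block tends to slide down (tan θ > μ_s), so at the point of impending slip friction acts up-slope at its limit: f = μ_s N.
Perpendicular to the incline: N = m g cos θ + P sin θ.
Along the incline: P cos θ + μ_s N = m g sin θ, i.e. P cos θ + μ_s (m g cos θ + P sin θ) = m g sin θ.
Solving, P (cos θ + μ_s sin θ) = m g (sin θ − μ_s cos θ), so P = 814×0.3007/0.9859 = 248 N.

P_min ≈ 248 N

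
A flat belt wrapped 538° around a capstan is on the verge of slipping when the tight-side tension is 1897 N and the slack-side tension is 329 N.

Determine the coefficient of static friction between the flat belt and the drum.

μ ≈ 0.187

T₂/T₁ = e^{μβ} → μ = ln(T₂/T₁)/β.
β = 538° = 9.39 rad.
μ = ln(1897/329)/9.39 = ln(5.766)/9.39 = 0.187.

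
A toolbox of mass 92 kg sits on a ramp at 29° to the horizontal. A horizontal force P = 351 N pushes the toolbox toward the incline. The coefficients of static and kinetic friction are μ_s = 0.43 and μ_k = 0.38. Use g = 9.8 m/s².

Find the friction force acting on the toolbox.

Resolve perpendicular to the incline: N = m g cos θ + P sin θ = 92×9.8×cos 29° + 351×sin 29° = 958.7 N.
Along the incline, the net driving force (taking up-slope positive) is P cos θ − m g sin θ = 307 − 437.1 = -130.1 N, so equilibrium requires friction f = 130.1 N (up-slope).
Maximum static friction: μ_s N = 0.43 × 958.7 = 412.3 N.
|f_req| = 130.1 ≤ 412.3 N → the toolbox is in equilibrium; friction equals the required value.

f ≈ 130 N (up the incline)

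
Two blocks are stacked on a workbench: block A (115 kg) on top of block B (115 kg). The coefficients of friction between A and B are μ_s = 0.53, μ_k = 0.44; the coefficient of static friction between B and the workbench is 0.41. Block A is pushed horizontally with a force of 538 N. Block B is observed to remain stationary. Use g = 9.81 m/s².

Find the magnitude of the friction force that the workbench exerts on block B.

The normal force B exerts on A is simply A's weight, N₁ = 1128 N.
Maximum static friction on A from B: μ_s N₁ = 0.53×1128 = 597.9 N.
Since P = 538 N ≤ 597.9 N, A does not slip on B; friction on A equals P = 538 N.
B experiences an equal 538 N forward from A (third law). B is in equilibrium, so the floor supplies f₂ = 538 N of static friction (limit μ_s(m_A+m_B)g = 925.1 N, not exceeded).

f ≈ 538 N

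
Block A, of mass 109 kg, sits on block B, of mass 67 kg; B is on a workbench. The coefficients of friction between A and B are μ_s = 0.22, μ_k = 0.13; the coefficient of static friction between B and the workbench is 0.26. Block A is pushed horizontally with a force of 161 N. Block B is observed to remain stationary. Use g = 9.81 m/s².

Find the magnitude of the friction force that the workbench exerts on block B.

Normal force at the A–B interface: N₁ = m_A g = 1069 N.
So the A–B interface can sustain at most μ_s N₁ = 235.2 N of static friction.
P = 161 N is within that limit, so A and B move together (both at rest); the A–B friction is simply f₁ = P = 161 N.
B experiences an equal 161 N forward from A (third law). B is in equilibrium, so the floor supplies f₂ = 161 N of static friction (limit μ_s(m_A+m_B)g = 448.9 N, not exceeded).

f ≈ 161 N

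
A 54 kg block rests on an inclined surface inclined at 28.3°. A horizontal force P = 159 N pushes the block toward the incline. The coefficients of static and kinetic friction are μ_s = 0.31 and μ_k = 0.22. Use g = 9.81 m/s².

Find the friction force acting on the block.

The horizontal push has a component P sin θ into the surface, so N = m g cos θ + P sin θ = 466.4 + 75.38 = 541.8 N.
Along the incline, the net driving force (taking up-slope positive) is P cos θ − m g sin θ = 140 − 251.1 = -111.1 N, so equilibrium requires friction f = 111.1 N (up-slope).
The limit of static friction is μ_s N = 168 N.
Since 111.1 N is within the 168 N limit, the block stays put and friction is exactly 111 N.

f ≈ 111 N (up the incline)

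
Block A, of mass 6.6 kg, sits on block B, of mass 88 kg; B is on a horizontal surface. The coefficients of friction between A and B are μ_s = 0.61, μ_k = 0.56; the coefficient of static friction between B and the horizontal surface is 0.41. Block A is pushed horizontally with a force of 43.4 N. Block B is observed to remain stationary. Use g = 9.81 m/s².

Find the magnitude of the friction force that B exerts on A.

f ≈ 36.3 N

Between the blocks, N₁ = m_A g = 64.75 N.
So the A–B interface can sustain at most μ_s N₁ = 39.5 N of static friction.
P = 43.4 N exceeds that limit, so A slips over B and the interface friction becomes kinetic: f₁ = μ_k N₁ = 0.56×64.75 = 36.3 N.
B experiences an equal 36.3 N forward from A (third law). B is in equilibrium, so the floor supplies f₂ = 36.3 N of static friction (limit μ_s(m_A+m_B)g = 380.5 N, not exceeded).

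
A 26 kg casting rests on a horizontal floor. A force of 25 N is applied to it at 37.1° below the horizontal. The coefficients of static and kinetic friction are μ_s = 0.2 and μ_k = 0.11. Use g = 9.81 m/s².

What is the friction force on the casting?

Vertical equilibrium gives N = m g + P sin α = 270.1 N.
Horizontally, friction must balance P cos α = 19.94 N.
The static-friction limit is μ_s N = 54.03 N.
19.94 ≤ 54.03 N → static; friction equals the required 19.9 N.

f ≈ 19.9 N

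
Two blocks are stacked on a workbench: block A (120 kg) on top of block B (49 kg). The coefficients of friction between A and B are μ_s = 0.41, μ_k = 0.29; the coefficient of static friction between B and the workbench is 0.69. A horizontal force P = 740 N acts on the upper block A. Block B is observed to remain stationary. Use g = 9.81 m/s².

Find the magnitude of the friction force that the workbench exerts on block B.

The normal force B exerts on A is simply A's weight, N₁ = 1177 N.
Maximum static friction on A from B: μ_s N₁ = 0.41×1177 = 482.7 N.
P = 740 N exceeds that limit, so A slips over B and the interface friction becomes kinetic: f₁ = μ_k N₁ = 0.29×1177 = 341 N.
B experiences an equal 341 N forward from A (third law). B is in equilibrium, so the floor supplies f₂ = 341 N of static friction (limit μ_s(m_A+m_B)g = 1144 N, not exceeded).

f ≈ 341 N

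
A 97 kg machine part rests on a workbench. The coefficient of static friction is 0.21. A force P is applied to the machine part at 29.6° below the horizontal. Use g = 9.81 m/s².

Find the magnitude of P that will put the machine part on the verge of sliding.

N = m g + P sin α (the push presses the machine part into the workbench).
At impending slip, P cos α = μ_s N = μ_s (m g + P sin α).
Solving: P (cos α − μ_s sin α) = μ_s m g → P = 0.21×952/(cos 29.6° − 0.21 sin 29.6°) = 200/0.7658 = 261 N.

P ≈ 261 N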